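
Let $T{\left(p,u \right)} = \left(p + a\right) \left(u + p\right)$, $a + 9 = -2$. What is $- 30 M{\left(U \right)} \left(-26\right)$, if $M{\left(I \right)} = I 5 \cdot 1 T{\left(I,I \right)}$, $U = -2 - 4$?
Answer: $-4773600$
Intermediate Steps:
$a = -11$ ($a = -9 - 2 = -11$)
$T{\left(p,u \right)} = \left(-11 + p\right) \left(p + u\right)$ ($T{\left(p,u \right)} = \left(p - 11\right) \left(u + p\right) = \left(-11 + p\right) \left(p + u\right)$)
$U = -6$ ($U = -2 - 4 = -6$)
$M{\left(I \right)} = 5 I \left(- 22 I + 2 I^{2}\right)$ ($M{\left(I \right)} = I 5 \cdot 1 \left(I^{2} - 11 I - 11 I + I I\right) = 5 I 1 \left(I^{2} - 11 I - 11 I + I^{2}\right) = 5 I \left(- 22 I + 2 I^{2}\right)$)
$- 30 M{\left(U \right)} \left(-26\right) = - 30 \cdot 10 \left(-6\right)^{2} \left(-11 - 6\right) \left(-26\right) = - 30 \cdot 10 \cdot 36 \left(-17\right) \left(-26\right) = \left(-30\right) \left(-6120\right) \left(-26\right) = 183600 \left(-26\right) = -4773600$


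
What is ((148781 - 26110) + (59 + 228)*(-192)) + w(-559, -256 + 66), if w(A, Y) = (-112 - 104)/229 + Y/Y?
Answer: 15472856/229 ≈ 67567.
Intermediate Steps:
w(A, Y) = 13/229 (w(A, Y) = -216*1/229 + 1 = -216/229 + 1 = 13/229)
((148781 - 26110) + (59 + 228)*(-192)) + w(-559, -256 + 66) = ((148781 - 26110) + (59 + 228)*(-192)) + 13/229 = (122671 + 287*(-192)) + 13/229 = (122671 - 55104) + 13/229 = 67567 + 13/229 = 15472856/229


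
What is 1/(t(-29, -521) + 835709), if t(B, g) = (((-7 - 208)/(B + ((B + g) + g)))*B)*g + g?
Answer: 220/184391047 ≈ 1.1931e-6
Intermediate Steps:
t(B, g) = g - 215*B*g/(2*B + 2*g) (t(B, g) = ((-215/(B + (B + 2*g)))*B)*g + g = ((-215/(2*B + 2*g))*B)*g + g = (-215*B/(2*B + 2*g))*g + g = -215*B*g/(2*B + 2*g) + g = g - 215*B*g/(2*B + 2*g))
1/(t(-29, -521) + 835709) = 1/((½)*(-521)*(-213*(-29) + 2*(-521))/(-29 - 521) + 835709) = 1/((½)*(-521)*(6177 - 1042)/(-550) + 835709) = 1/((½)*(-521)*(-1/550)*5135 + 835709) = 1/(535067/220 + 835709) = 1/(184391047/220) = 220/184391047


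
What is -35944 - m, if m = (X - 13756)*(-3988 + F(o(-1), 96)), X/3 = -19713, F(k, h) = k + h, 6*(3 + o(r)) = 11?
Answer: -1702969969/6 ≈ -2.8383e+8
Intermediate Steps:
o(r) = -7/6 (o(r) = -3 + (⅙)*11 = -3 + 11/6 = -7/6)
F(k, h) = h + k
X = -59139 (X = 3*(-19713) = -59139)
m = 1702754305/6 (m = (-59139 - 13756)*(-3988 + (96 - 7/6)) = -72895*(-3988 + 569/6) = -72895*(-23359/6) = 1702754305/6 ≈ 2.8379e+8)
-35944 - m = -35944 - 1*1702754305/6 = -35944 - 1702754305/6 = -1702969969/6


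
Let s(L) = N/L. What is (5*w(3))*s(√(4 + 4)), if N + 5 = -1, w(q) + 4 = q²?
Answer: -75*√2/2 ≈ -53.033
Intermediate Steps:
w(q) = -4 + q²
N = -6 (N = -5 - 1 = -6)
s(L) = -6/L
(5*w(3))*s(√(4 + 4)) = (5*(-4 + 3²))*(-6/√(4 + 4)) = (5*(-4 + 9))*(-6*√2/4) = (5*5)*(-6*√2/4) = 25*(-3*√2/2) = -75*√2/2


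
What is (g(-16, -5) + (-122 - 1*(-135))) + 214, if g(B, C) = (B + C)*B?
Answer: 563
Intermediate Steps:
g(B, C) = B*(B + C)
(g(-16, -5) + (-122 - 1*(-135))) + 214 = (-16*(-16 - 5) + (-122 - 1*(-135))) + 214 = (-16*(-21) + (-122 + 135)) + 214 = (336 + 13) + 214 = 349 + 214 = 563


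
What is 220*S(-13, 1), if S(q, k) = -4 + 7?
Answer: 660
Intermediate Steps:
S(q, k) = 3
220*S(-13, 1) = 220*3 = 660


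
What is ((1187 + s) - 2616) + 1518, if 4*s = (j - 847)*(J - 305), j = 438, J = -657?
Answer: 196907/2 ≈ 98454.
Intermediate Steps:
s = 196729/2 (s = ((438 - 847)*(-657 - 305))/4 = (-409*(-962))/4 = (¼)*393458 = 196729/2 ≈ 98365.)
((1187 + s) - 2616) + 1518 = ((1187 + 196729/2) - 2616) + 1518 = (199103/2 - 2616) + 1518 = 193871/2 + 1518 = 196907/2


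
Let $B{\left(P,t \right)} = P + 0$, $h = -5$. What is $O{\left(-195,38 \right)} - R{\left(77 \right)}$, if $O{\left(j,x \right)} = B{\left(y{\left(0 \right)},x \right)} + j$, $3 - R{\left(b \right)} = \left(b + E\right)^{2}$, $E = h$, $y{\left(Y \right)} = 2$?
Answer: $4988$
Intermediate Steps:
$E = -5$
$R{\left(b \right)} = 3 - \left(-5 + b\right)^{2}$ ($R{\left(b \right)} = 3 - \left(b - 5\right)^{2} = 3 - \left(-5 + b\right)^{2}$)
$B{\left(P,t \right)} = P$
$O{\left(j,x \right)} = 2 + j$
$O{\left(-195,38 \right)} - R{\left(77 \right)} = \left(2 - 195\right) - \left(3 - \left(-5 + 77\right)^{2}\right) = -193 - \left(3 - 72^{2}\right) = -193 - \left(3 - 5184\right) = -193 - -5181 = -193 + 5181 = 4988$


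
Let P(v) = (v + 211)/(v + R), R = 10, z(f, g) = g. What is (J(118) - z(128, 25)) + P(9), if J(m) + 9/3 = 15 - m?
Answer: -2269/19 ≈ -119.42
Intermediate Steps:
J(m) = 12 - m (J(m) = -3 + (15 - m) = 12 - m)
P(v) = (211 + v)/(10 + v) (P(v) = (v + 211)/(v + 10) = (211 + v)/(10 + v))
(J(118) - z(128, 25)) + P(9) = ((12 - 1*118) - 1*25) + (211 + 9)/(10 + 9) = ((12 - 118) - 25) + 220/19 = (-106 - 25) + (1/19)*220 = -131 + 220/19 = -2269/19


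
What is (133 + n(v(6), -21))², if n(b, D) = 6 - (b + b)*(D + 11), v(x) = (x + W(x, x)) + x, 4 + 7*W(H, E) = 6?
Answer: 7252249/49 ≈ 1.4801e+5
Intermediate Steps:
W(H, E) = 2/7 (W(H, E) = -4/7 + (⅐)*6 = -4/7 + 6/7 = 2/7)
v(x) = 2/7 + 2*x (v(x) = (x + 2/7) + x = (2/7 + x) + x = 2/7 + 2*x)
n(b, D) = 6 - 2*b*(11 + D)
(133 + n(v(6), -21))² = (133 + (6 - 22*(2/7 + 2*6) - 2*(-21)*(2/7 + 2*6)))² = (133 + (6 - 22*(2/7 + 12) - 2*(-21)*(2/7 + 12)))² = (133 + (6 - 22*86/7 - 2*(-21)*86/7))² = (133 + (6 - 1892/7 + 516))² = (133 + 1762/7)² = (2693/7)² = 7252249/49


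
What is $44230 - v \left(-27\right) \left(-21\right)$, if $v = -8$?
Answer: $48766$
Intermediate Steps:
$44230 - v \left(-27\right) \left(-21\right) = 44230 - \left(-8\right) \left(-27\right) \left(-21\right) = 44230 - 216 \left(-21\right) = 44230 - -4536 = 44230 + 4536 = 48766$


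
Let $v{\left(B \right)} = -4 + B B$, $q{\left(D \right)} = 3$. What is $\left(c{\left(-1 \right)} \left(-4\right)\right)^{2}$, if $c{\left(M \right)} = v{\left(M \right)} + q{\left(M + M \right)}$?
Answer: $0$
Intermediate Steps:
$v{\left(B \right)} = -4 + B^{2}$
$c{\left(M \right)} = -1 + M^{2}$ ($c{\left(M \right)} = \left(-4 + M^{2}\right) + 3 = -1 + M^{2}$)
$\left(c{\left(-1 \right)} \left(-4\right)\right)^{2} = \left(\left(-1 + \left(-1\right)^{2}\right) \left(-4\right)\right)^{2} = \left(\left(-1 + 1\right) \left(-4\right)\right)^{2} = \left(0 \left(-4\right)\right)^{2} = 0^{2} = 0$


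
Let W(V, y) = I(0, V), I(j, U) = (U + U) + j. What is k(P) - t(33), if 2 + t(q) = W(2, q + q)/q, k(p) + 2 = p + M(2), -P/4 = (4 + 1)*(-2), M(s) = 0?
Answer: 1316/33 ≈ 39.879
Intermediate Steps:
I(j, U) = j + 2*U (I(j, U) = 2*U + j = j + 2*U)
W(V, y) = 2*V (W(V, y) = 0 + 2*V = 2*V)
P = 40 (P = -4*(4 + 1)*(-2) = -20*(-2) = -4*(-10) = 40)
k(p) = -2 + p (k(p) = -2 + (p + 0) = -2 + p)
t(q) = -2 + 4/q (t(q) = -2 + (2*2)/q = -2 + 4/q)
k(P) - t(33) = (-2 + 40) - (-2 + 4/33) = 38 - (-2 + 4*(1/33)) = 38 - (-2 + 4/33) = 38 - 1*(-62/33) = 38 + 62/33 = 1316/33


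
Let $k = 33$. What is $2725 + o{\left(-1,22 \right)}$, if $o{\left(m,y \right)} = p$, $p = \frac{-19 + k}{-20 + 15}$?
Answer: $\frac{13611}{5} \approx 2722.2$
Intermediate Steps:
$p = - \frac{14}{5}$ ($p = \frac{-19 + 33}{-20 + 15} = \frac{14}{-5} = 14 \left(- \frac{1}{5}\right) = - \frac{14}{5} \approx -2.8$)
$o{\left(m,y \right)} = - \frac{14}{5}$
$2725 + o{\left(-1,22 \right)} = 2725 - \frac{14}{5} = \frac{13611}{5}$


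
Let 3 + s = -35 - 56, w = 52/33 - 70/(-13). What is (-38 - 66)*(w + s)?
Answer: 298720/33 ≈ 9052.1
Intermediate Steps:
w = 2986/429 (w = 52*(1/33) - 70*(-1/13) = 52/33 + 70/13 = 2986/429 ≈ 6.9604)
s = -94 (s = -3 + (-35 - 56) = -3 - 91 = -94)
(-38 - 66)*(w + s) = (-38 - 66)*(2986/429 - 94) = -104*(-37340/429) = 298720/33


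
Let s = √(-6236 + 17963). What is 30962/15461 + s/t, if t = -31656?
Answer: 30962/15461 - √1303/10552 ≈ 1.9992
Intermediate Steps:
s = 3*√1303 (s = √11727 = 3*√1303 ≈ 108.29)
30962/15461 + s/t = 30962/15461 + (3*√1303)/(-31656) = 30962*(1/15461) + (3*√1303)*(-1/31656) = 30962/15461 - √1303/10552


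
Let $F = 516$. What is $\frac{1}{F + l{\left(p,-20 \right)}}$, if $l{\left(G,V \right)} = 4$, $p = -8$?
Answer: $\frac{1}{520} \approx 0.0019231$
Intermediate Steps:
$\frac{1}{F + l{\left(p,-20 \right)}} = \frac{1}{516 + 4} = \frac{1}{520}$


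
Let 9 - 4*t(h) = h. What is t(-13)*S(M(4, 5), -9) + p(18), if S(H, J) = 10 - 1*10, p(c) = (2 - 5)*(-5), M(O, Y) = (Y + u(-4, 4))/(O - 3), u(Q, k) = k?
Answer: 15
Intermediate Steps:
M(O, Y) = (4 + Y)/(-3 + O) (M(O, Y) = (Y + 4)/(O - 3) = (4 + Y)/(-3 + O))
t(h) = 9/4 - h/4
p(c) = 15 (p(c) = -3*(-5) = 15)
S(H, J) = 0 (S(H, J) = 10 - 10 = 0)
t(-13)*S(M(4, 5), -9) + p(18) = (9/4 - ¼*(-13))*0 + 15 = (9/4 + 13/4)*0 + 15 = (11/2)*0 + 15 = 0 + 15 = 15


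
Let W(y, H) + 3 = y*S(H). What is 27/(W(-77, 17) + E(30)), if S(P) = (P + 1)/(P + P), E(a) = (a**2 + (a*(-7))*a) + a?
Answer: -51/10226 ≈ -0.0049873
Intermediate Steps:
E(a) = a - 6*a**2 (E(a) = (a**2 + (-7*a)*a) + a = (a**2 - 7*a**2) + a = -6*a**2 + a = a - 6*a**2)
S(P) = (1 + P)/(2*P) (S(P) = (1 + P)/((2*P)) = (1 + P)*(1/(2*P)) = (1 + P)/(2*P))
W(y, H) = -3 + y*(1 + H)/(2*H) (W(y, H) = -3 + y*((1 + H)/(2*H)) = -3 + y*(1 + H)/(2*H))
27/(W(-77, 17) + E(30)) = 27/((-3 + (1/2)*(-77) + (1/2)*(-77)/17) + 30*(1 - 6*30)) = 27/((-3 - 77/2 + (1/2)*(-77)*(1/17)) + 30*(1 - 180)) = 27/((-3 - 77/2 - 77/34) + 30*(-179)) = 27/(-744/17 - 5370) = 27/(-92034/17) = -17/92034*27 = -51/10226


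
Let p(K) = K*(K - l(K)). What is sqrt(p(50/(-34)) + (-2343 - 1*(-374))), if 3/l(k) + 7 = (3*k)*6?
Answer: 3*I*sqrt(20449251739)/9673 ≈ 44.351*I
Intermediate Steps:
l(k) = 3/(-7 + 18*k) (l(k) = 3/(-7 + (3*k)*6) = 3/(-7 + 18*k))
p(K) = K*(K - 3/(-7 + 18*K))
sqrt(p(50/(-34)) + (-2343 - 1*(-374))) = sqrt((50/(-34))*(-3 + (50/(-34))*(-7 + 18*(50/(-34))))/(-7 + 18*(50/(-34))) + (-2343 - 1*(-374))) = sqrt((50*(-1/34))*(-3 + (50*(-1/34))*(-7 + 18*(50*(-1/34))))/(-7 + 18*(50*(-1/34))) + (-2343 + 374)) = sqrt(-25*(-3 - 25*(-7 + 18*(-25/17))/17)/(17*(-7 + 18*(-25/17))) - 1969) = sqrt(-25*(-3 - 25*(-7 - 450/17)/17)/(17*(-7 - 450/17)) - 1969) = sqrt(-25*(-3 - 25/17*(-569/17))/(17*(-569/17)) - 1969) = sqrt(-25/17*(-17/569)*(-3 + 14225/289) - 1969) = sqrt(-25/17*(-17/569)*13358/289 - 1969) = sqrt(333950/164441 - 1969) = sqrt(-323450379/164441) = 3*I*sqrt(20449251739)/9673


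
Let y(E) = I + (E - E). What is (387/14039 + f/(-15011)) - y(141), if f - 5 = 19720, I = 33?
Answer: -7225511175/210739429 ≈ -34.286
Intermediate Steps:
f = 19725 (f = 5 + 19720 = 19725)
y(E) = 33 (y(E) = 33 + (E - E) = 33 + 0 = 33)
(387/14039 + f/(-15011)) - y(141) = (387/14039 + 19725/(-15011)) - 1*33 = (387*(1/14039) + 19725*(-1/15011)) - 33 = (387/14039 - 19725/15011) - 33 = -271110018/210739429 - 33 = -7225511175/210739429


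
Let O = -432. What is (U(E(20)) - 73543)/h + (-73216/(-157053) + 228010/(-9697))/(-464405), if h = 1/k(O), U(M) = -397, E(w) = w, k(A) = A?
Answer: 1737802268857377292106/54404793578085 ≈ 3.1942e+7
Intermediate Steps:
h = -1/432 (h = 1/(-432) = -1/432 ≈ -0.0023148)
(U(E(20)) - 73543)/h + (-73216/(-157053) + 228010/(-9697))/(-464405) = (-397 - 73543)/(-1/432) + (-73216/(-157053) + 228010/(-9697))/(-464405) = -73940*(-432) + (-73216*(-1/157053) + 228010*(-1/9697))*(-1/464405) = 31942080 + (5632/12081 - 228010/9697)*(-1/464405) = 31942080 - 2699975306/117149457*(-1/464405) = 31942080 + 2699975306/54404793578085 = 1737802268857377292106/54404793578085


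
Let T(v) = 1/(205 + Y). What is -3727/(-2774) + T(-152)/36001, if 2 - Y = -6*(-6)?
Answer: 63556931/47305314 ≈ 1.3435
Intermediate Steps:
Y = -34 (Y = 2 - (-6)*(-6) = 2 - 1*36 = 2 - 36 = -34)
T(v) = 1/171 (T(v) = 1/(205 - 34) = 1/171)
-3727/(-2774) + T(-152)/36001 = -3727/(-2774) + (1/171)/36001 = -3727*(-1/2774) + (1/171)*(1/36001) = 3727/2774 + 1/6156171 = 63556931/47305314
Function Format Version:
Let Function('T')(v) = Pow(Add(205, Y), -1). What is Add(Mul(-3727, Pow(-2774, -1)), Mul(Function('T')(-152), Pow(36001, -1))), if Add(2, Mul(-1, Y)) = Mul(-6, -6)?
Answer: Rational(63556931, 47305314) ≈ 1.3435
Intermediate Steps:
Y = -34 (Y = Add(2, Mul(-1, Mul(-6, -6))) = Add(2, Mul(-1, 36)) = Add(2, -36) = -34)
Function('T')(v) = Rational(1, 171) (Function('T')(v) = Pow(Add(205, -34), -1) = Pow(171, -1) = Rational(1, 171))
Add(Mul(-3727, Pow(-2774, -1)), Mul(Function('T')(-152), Pow(36001, -1))) = Add(Mul(-3727, Pow(-2774, -1)), Mul(Rational(1, 171), Pow(36001, -1))) = Add(Mul(-3727, Rational(-1, 2774)), Mul(Rational(1, 171), Rational(1, 36001))) = Add(Rational(3727, 2774), Rational(1, 6156171)) = Rational(63556931, 47305314)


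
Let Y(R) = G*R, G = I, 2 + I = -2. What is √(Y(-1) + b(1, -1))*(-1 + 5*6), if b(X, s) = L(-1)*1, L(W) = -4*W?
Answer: 58*√2 ≈ 82.024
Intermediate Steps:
I = -4 (I = -2 - 2 = -4)
b(X, s) = 4 (b(X, s) = -4*(-1)*1 = 4*1 = 4)
G = -4
Y(R) = -4*R
√(Y(-1) + b(1, -1))*(-1 + 5*6) = √(-4*(-1) + 4)*(-1 + 5*6) = √(4 + 4)*(-1 + 30) = √8*29 = (2*√2)*29 = 58*√2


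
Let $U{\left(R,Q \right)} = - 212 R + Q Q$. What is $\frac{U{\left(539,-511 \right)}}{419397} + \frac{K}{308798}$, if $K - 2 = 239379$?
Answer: $\frac{48581195317}{43169651602} \approx 1.1254$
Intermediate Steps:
$K = 239381$ ($K = 2 + 239379 = 239381$)
$U{\left(R,Q \right)} = Q^{2} - 212 R$ ($U{\left(R,Q \right)} = - 212 R + Q^{2} = Q^{2} - 212 R$)
$\frac{U{\left(539,-511 \right)}}{419397} + \frac{K}{308798} = \frac{\left(-511\right)^{2} - 114268}{419397} + \frac{239381}{308798} = \left(261121 - 114268\right) \frac{1}{419397} + 239381 \cdot \frac{1}{308798} = 146853 \cdot \frac{1}{419397} + \frac{239381}{308798} = \frac{48951}{139799} + \frac{239381}{308798} = \frac{48581195317}{43169651602}$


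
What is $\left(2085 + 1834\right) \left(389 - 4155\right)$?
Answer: $-14758954$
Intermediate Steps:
$\left(2085 + 1834\right) \left(389 - 4155\right) = 3919 \left(-3766\right) = -14758954$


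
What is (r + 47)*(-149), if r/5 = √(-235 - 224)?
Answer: -7003 - 2235*I*√51 ≈ -7003.0 - 15961.0*I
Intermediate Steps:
r = 15*I*√51 (r = 5*√(-235 - 224) = 5*√(-459) = 5*(3*I*√51) = 15*I*√51 ≈ 107.12*I)
(r + 47)*(-149) = (15*I*√51 + 47)*(-149) = (47 + 15*I*√51)*(-149) = -7003 - 2235*I*√51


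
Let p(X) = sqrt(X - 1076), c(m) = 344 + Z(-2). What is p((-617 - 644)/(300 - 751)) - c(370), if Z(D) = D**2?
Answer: -348 + I*sqrt(218290765)/451 ≈ -348.0 + 32.76*I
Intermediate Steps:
c(m) = 348 (c(m) = 344 + (-2)**2 = 344 + 4 = 348)
p(X) = sqrt(-1076 + X)
p((-617 - 644)/(300 - 751)) - c(370) = sqrt(-1076 + (-617 - 644)/(300 - 751)) - 1*348 = sqrt(-1076 - 1261/(-451)) - 348 = sqrt(-1076 - 1261*(-1/451)) - 348 = sqrt(-1076 + 1261/451) - 348 = sqrt(-484015/451) - 348 = I*sqrt(218290765)/451 - 348 = -348 + I*sqrt(218290765)/451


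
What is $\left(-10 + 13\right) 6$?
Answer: $18$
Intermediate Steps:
$\left(-10 + 13\right) 6 = 3 \cdot 6 = 18$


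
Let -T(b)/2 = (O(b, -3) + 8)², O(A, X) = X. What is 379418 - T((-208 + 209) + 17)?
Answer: 379468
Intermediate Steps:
T(b) = -50 (T(b) = -2*(-3 + 8)² = -2*5² = -2*25 = -50)
379418 - T((-208 + 209) + 17) = 379418 - 1*(-50) = 379418 + 50 = 379468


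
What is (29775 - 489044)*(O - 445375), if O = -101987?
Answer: 251386398378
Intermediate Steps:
(29775 - 489044)*(O - 445375) = (29775 - 489044)*(-101987 - 445375) = -459269*(-547362) = 251386398378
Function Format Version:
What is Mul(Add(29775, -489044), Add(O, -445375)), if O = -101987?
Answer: 251386398378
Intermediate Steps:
Mul(Add(29775, -489044), Add(O, -445375)) = Mul(Add(29775, -489044), Add(-101987, -445375)) = Mul(-459269, -547362) = 251386398378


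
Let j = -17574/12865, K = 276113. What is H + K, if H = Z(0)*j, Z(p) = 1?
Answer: 3552176171/12865 ≈ 2.7611e+5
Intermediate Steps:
j = -17574/12865 (j = -17574*1/12865 = -17574/12865 ≈ -1.3660)
H = -17574/12865 (H = 1*(-17574/12865) = -17574/12865 ≈ -1.3660)
H + K = -17574/12865 + 276113 = 3552176171/12865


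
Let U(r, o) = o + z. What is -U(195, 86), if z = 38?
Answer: -124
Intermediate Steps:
U(r, o) = 38 + o (U(r, o) = o + 38 = 38 + o)
-U(195, 86) = -(38 + 86) = -1*124 = -124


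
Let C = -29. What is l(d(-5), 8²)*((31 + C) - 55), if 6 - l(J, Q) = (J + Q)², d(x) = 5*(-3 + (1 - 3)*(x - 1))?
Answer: 629375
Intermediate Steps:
d(x) = -5 - 10*x (d(x) = 5*(-3 - 2*(-1 + x)) = 5*(-3 + (2 - 2*x)) = 5*(-1 - 2*x) = -5 - 10*x)
l(J, Q) = 6 - (J + Q)²
l(d(-5), 8²)*((31 + C) - 55) = (6 - ((-5 - 10*(-5)) + 8²)²)*((31 - 29) - 55) = (6 - ((-5 + 50) + 64)²)*(2 - 55) = (6 - (45 + 64)²)*(-53) = (6 - 1*109²)*(-53) = (6 - 1*11881)*(-53) = (6 - 11881)*(-53) = -11875*(-53) = 629375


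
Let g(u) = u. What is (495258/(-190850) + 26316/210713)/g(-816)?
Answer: 16555815059/5469182342800 ≈ 0.0030271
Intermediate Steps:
(495258/(-190850) + 26316/210713)/g(-816) = (495258/(-190850) + 26316/210713)/(-816) = (495258*(-1/190850) + 26316*(1/210713))*(-1/816) = (-247629/95425 + 26316/210713)*(-1/816) = -49667445177/20107288025*(-1/816) = 16555815059/5469182342800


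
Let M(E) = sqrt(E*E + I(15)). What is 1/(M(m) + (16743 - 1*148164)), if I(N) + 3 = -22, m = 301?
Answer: -43807/5757129555 - 4*sqrt(629)/5757129555 ≈ -7.6266e-6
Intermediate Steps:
I(N) = -25 (I(N) = -3 - 22 = -25)
M(E) = sqrt(-25 + E**2) (M(E) = sqrt(E*E - 25) = sqrt(E**2 - 25) = sqrt(-25 + E**2))
1/(M(m) + (16743 - 1*148164)) = 1/(sqrt(-25 + 301**2) + (16743 - 1*148164)) = 1/(sqrt(-25 + 90601) + (16743 - 148164)) = 1/(sqrt(90576) - 131421) = 1/(12*sqrt(629) - 131421) = 1/(-131421 + 12*sqrt(629))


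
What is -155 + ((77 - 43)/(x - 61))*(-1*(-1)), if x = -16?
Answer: -11969/77 ≈ -155.44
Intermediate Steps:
-155 + ((77 - 43)/(x - 61))*(-1*(-1)) = -155 + ((77 - 43)/(-16 - 61))*(-1*(-1)) = -155 + (34/(-77))*1 = -155 + (34*(-1/77))*1 = -155 - 34/77*1 = -155 - 34/77 = -11969/77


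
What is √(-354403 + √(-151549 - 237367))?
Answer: √(-354403 + 2*I*√97229) ≈ 0.524 + 595.32*I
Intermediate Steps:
√(-354403 + √(-151549 - 237367)) = √(-354403 + √(-388916)) = √(-354403 + 2*I*√97229)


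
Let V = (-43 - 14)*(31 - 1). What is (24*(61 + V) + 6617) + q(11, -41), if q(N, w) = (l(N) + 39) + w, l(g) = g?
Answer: -32950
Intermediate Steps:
V = -1710 (V = -57*30 = -1710)
q(N, w) = 39 + N + w (q(N, w) = (N + 39) + w = (39 + N) + w = 39 + N + w)
(24*(61 + V) + 6617) + q(11, -41) = (24*(61 - 1710) + 6617) + (39 + 11 - 41) = (24*(-1649) + 6617) + 9 = (-39576 + 6617) + 9 = -32959 + 9 = -32950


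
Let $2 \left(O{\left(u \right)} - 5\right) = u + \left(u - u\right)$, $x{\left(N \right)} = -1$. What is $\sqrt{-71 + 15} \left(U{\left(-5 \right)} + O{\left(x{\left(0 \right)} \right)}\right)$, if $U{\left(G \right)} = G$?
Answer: $- i \sqrt{14} \approx - 3.7417 i$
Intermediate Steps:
$O{\left(u \right)} = 5 + \frac{u}{2}$ ($O{\left(u \right)} = 5 + \frac{u + \left(u - u\right)}{2} = 5 + \frac{u + 0}{2} = 5 + \frac{u}{2}$)
$\sqrt{-71 + 15} \left(U{\left(-5 \right)} + O{\left(x{\left(0 \right)} \right)}\right) = \sqrt{-71 + 15} \left(-5 + \left(5 + \frac{1}{2} \left(-1\right)\right)\right) = \sqrt{-56} \left(-5 + \left(5 - \frac{1}{2}\right)\right) = 2 i \sqrt{14} \left(-5 + \frac{9}{2}\right) = 2 i \sqrt{14} \left(- \frac{1}{2}\right) = - i \sqrt{14}$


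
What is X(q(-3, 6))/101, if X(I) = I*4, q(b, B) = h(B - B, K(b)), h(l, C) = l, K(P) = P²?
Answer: 0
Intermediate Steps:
q(b, B) = 0 (q(b, B) = B - B = 0)
X(I) = 4*I
X(q(-3, 6))/101 = (4*0)/101 = 0*(1/101) = 0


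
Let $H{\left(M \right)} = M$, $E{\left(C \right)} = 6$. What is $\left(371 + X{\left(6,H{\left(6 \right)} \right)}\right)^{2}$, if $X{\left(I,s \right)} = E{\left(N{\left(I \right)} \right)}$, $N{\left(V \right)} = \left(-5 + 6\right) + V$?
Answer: $142129$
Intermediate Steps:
$N{\left(V \right)} = 1 + V$
$X{\left(I,s \right)} = 6$
$\left(371 + X{\left(6,H{\left(6 \right)} \right)}\right)^{2} = \left(371 + 6\right)^{2} = 377^{2} = 142129$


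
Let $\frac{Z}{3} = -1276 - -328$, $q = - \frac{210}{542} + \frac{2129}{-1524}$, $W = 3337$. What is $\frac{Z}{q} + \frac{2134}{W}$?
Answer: $\frac{3921157438898}{2459298923} \approx 1594.4$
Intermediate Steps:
$q = - \frac{736979}{413004}$ ($q = \left(-210\right) \frac{1}{542} + 2129 \left(- \frac{1}{1524}\right) = - \frac{105}{271} - \frac{2129}{1524} = - \frac{736979}{413004} \approx -1.7844$)
$Z = -2844$ ($Z = 3 \left(-1276 - -328\right) = 3 \left(-1276 + 328\right) = 3 \left(-948\right) = -2844$)
$\frac{Z}{q} + \frac{2134}{W} = - \frac{2844}{- \frac{736979}{413004}} + \frac{2134}{3337} = \left(-2844\right) \left(- \frac{413004}{736979}\right) + 2134 \cdot \frac{1}{3337} = \frac{1174583376}{736979} + \frac{2134}{3337} = \frac{3921157438898}{2459298923}$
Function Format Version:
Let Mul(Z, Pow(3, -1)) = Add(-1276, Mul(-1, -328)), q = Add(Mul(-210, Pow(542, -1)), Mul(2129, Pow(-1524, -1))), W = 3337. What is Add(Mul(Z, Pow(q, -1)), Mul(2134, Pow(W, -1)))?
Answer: Rational(3921157438898, 2459298923) ≈ 1594.4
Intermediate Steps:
q = Rational(-736979, 413004) (q = Add(Mul(-210, Rational(1, 542)), Mul(2129, Rational(-1, 1524))) = Add(Rational(-105, 271), Rational(-2129, 1524)) = Rational(-736979, 413004) ≈ -1.7844)
Z = -2844 (Z = Mul(3, Add(-1276, Mul(-1, -328))) = Mul(3, Add(-1276, 328)) = Mul(3, -948) = -2844)
Add(Mul(Z, Pow(q, -1)), Mul(2134, Pow(W, -1))) = Add(Mul(-2844, Pow(Rational(-736979, 413004), -1)), Mul(2134, Pow(3337, -1))) = Add(Mul(-2844, Rational(-413004, 736979)), Mul(2134, Rational(1, 3337))) = Add(Rational(1174583376, 736979), Rational(2134, 3337)) = Rational(3921157438898, 2459298923)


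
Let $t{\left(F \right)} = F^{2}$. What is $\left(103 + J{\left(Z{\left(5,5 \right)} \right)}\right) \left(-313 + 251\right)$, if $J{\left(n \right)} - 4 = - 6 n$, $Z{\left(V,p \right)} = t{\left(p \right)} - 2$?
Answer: $1922$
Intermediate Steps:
$Z{\left(V,p \right)} = -2 + p^{2}$ ($Z{\left(V,p \right)} = p^{2} - 2 = -2 + p^{2}$)
$J{\left(n \right)} = 4 - 6 n$
$\left(103 + J{\left(Z{\left(5,5 \right)} \right)}\right) \left(-313 + 251\right) = \left(103 + \left(4 - 6 \left(-2 + 5^{2}\right)\right)\right) \left(-313 + 251\right) = \left(103 + \left(4 - 6 \left(-2 + 25\right)\right)\right) \left(-62\right) = \left(103 + \left(4 - 138\right)\right) \left(-62\right) = \left(103 - 134\right) \left(-62\right) = \left(-31\right) \left(-62\right) = 1922$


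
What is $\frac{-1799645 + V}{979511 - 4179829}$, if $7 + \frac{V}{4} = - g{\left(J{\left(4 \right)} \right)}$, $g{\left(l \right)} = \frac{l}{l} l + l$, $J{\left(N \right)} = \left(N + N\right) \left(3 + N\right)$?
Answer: $\frac{1800121}{3200318} \approx 0.56248$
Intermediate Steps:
$J{\left(N \right)} = 2 N \left(3 + N\right)$
$g{\left(l \right)} = 2 l$ ($g{\left(l \right)} = 1 l + l = l + l = 2 l$)
$V = -476$ ($V = -28 + 4 \left(- 2 \cdot 2 \cdot 4 \left(3 + 4\right)\right) = -28 + 4 \left(- 2 \cdot 2 \cdot 4 \cdot 7\right) = -28 + 4 \left(- 2 \cdot 56\right) = -28 + 4 \left(\left(-1\right) 112\right) = -28 + 4 \left(-112\right) = -28 - 448 = -476$)
$\frac{-1799645 + V}{979511 - 4179829} = \frac{-1799645 - 476}{979511 - 4179829} = - \frac{1800121}{-3200318} = \left(-1800121\right) \left(- \frac{1}{3200318}\right) = \frac{1800121}{3200318}$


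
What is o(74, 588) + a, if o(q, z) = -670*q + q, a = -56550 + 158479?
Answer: 52423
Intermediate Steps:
a = 101929
o(q, z) = -669*q
o(74, 588) + a = -669*74 + 101929 = -49506 + 101929 = 52423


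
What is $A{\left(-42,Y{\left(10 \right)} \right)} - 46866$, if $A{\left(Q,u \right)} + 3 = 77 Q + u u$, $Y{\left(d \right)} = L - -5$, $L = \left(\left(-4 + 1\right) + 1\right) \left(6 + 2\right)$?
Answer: $-49982$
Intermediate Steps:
$L = -16$ ($L = \left(-3 + 1\right) 8 = \left(-2\right) 8 = -16$)
$Y{\left(d \right)} = -11$ ($Y{\left(d \right)} = -16 - -5 = -16 + 5 = -11$)
$A{\left(Q,u \right)} = -3 + u^{2} + 77 Q$ ($A{\left(Q,u \right)} = -3 + \left(77 Q + u u\right) = -3 + \left(77 Q + u^{2}\right) = -3 + \left(u^{2} + 77 Q\right) = -3 + u^{2} + 77 Q$)
$A{\left(-42,Y{\left(10 \right)} \right)} - 46866 = \left(-3 + \left(-11\right)^{2} + 77 \left(-42\right)\right) - 46866 = \left(-3 + 121 - 3234\right) - 46866 = -3116 - 46866 = -49982$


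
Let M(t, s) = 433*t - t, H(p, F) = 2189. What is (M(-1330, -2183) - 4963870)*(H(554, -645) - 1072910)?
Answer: 5930113308030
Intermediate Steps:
M(t, s) = 432*t
(M(-1330, -2183) - 4963870)*(H(554, -645) - 1072910) = (432*(-1330) - 4963870)*(2189 - 1072910) = (-574560 - 4963870)*(-1070721) = -5538430*(-1070721) = 5930113308030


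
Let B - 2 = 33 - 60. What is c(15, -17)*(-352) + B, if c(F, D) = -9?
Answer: 3143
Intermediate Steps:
B = -25 (B = 2 + (33 - 60) = 2 - 27 = -25)
c(15, -17)*(-352) + B = -9*(-352) - 25 = 3168 - 25 = 3143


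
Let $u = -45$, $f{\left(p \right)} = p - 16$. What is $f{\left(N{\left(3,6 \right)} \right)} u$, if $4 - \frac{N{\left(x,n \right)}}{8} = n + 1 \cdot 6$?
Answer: $3600$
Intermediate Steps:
$N{\left(x,n \right)} = -16 - 8 n$ ($N{\left(x,n \right)} = 32 - 8 \left(n + 1 \cdot 6\right) = 32 - 8 \left(n + 6\right) = 32 - 8 \left(6 + n\right) = 32 - \left(48 + 8 n\right) = -16 - 8 n$)
$f{\left(p \right)} = -16 + p$
$f{\left(N{\left(3,6 \right)} \right)} u = \left(-16 - 64\right) \left(-45\right) = \left(-80\right) \left(-45\right) = 3600$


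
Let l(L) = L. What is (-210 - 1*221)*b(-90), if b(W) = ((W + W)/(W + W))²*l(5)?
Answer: -2155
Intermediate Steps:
b(W) = 5 (b(W) = ((W + W)/(W + W))²*5 = ((2*W)/((2*W)))²*5 = ((2*W)*(1/(2*W)))²*5 = 1²*5 = 1*5 = 5)
(-210 - 1*221)*b(-90) = (-210 - 1*221)*5 = (-210 - 221)*5 = -431*5 = -2155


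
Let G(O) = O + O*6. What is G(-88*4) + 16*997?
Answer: 13488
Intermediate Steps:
G(O) = 7*O (G(O) = O + 6*O = 7*O)
G(-88*4) + 16*997 = 7*(-88*4) + 16*997 = 7*(-352) + 15952 = -2464 + 15952 = 13488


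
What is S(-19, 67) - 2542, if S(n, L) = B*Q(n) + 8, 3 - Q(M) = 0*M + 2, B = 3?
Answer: -2531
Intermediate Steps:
Q(M) = 1 (Q(M) = 3 - (0*M + 2) = 3 - (0 + 2) = 3 - 1*2 = 3 - 2 = 1)
S(n, L) = 11 (S(n, L) = 3*1 + 8 = 3 + 8 = 11)
S(-19, 67) - 2542 = 11 - 2542 = -2531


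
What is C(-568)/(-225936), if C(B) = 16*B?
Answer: 568/14121 ≈ 0.040224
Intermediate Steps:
C(-568)/(-225936) = (16*(-568))/(-225936) = -9088*(-1/225936) = 568/14121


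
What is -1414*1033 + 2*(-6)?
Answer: -1460674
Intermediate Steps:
-1414*1033 + 2*(-6) = -1460662 - 12 = -1460674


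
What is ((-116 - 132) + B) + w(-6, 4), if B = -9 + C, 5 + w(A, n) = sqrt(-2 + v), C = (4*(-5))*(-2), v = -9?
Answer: -222 + I*sqrt(11) ≈ -222.0 + 3.3166*I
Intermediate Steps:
C = 40 (C = -20*(-2) = 40)
w(A, n) = -5 + I*sqrt(11) (w(A, n) = -5 + sqrt(-2 - 9) = -5 + sqrt(-11) = -5 + I*sqrt(11))
B = 31 (B = -9 + 40 = 31)
((-116 - 132) + B) + w(-6, 4) = ((-116 - 132) + 31) + (-5 + I*sqrt(11)) = (-248 + 31) + (-5 + I*sqrt(11)) = -217 + (-5 + I*sqrt(11)) = -222 + I*sqrt(11)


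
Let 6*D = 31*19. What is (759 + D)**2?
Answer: 26450449/36 ≈ 7.3474e+5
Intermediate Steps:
D = 589/6 (D = (31*19)/6 = (1/6)*589 = 589/6 ≈ 98.167)
(759 + D)**2 = (759 + 589/6)**2 = (5143/6)**2 = 26450449/36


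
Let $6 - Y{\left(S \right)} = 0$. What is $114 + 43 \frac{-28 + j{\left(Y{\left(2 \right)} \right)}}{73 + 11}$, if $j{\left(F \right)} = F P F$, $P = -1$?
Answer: $\frac{1706}{21} \approx 81.238$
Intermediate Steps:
$Y{\left(S \right)} = 6$ ($Y{\left(S \right)} = 6 - 0 = 6 + 0 = 6$)
$j{\left(F \right)} = - F^{2}$ ($j{\left(F \right)} = F \left(-1\right) F = - F F = - F^{2}$)
$114 + 43 \frac{-28 + j{\left(Y{\left(2 \right)} \right)}}{73 + 11} = 114 + 43 \frac{-28 - 6^{2}}{73 + 11} = 114 + 43 \frac{-28 - 36}{84} = 114 + 43 \left(-28 - 36\right) \frac{1}{84} = 114 + 43 \left(\left(-64\right) \frac{1}{84}\right) = 114 + 43 \left(- \frac{16}{21}\right) = 114 - \frac{688}{21} = \frac{1706}{21}$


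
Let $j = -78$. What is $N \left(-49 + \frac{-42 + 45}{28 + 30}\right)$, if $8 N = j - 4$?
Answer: $\frac{116399}{232} \approx 501.72$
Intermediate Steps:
$N = - \frac{41}{4}$ ($N = \frac{-78 - 4}{8} = \frac{1}{8} \left(-82\right) = - \frac{41}{4} \approx -10.25$)
$N \left(-49 + \frac{-42 + 45}{28 + 30}\right) = - \frac{41 \left(-49 + \frac{-42 + 45}{28 + 30}\right)}{4} = - \frac{41 \left(-49 + \frac{3}{58}\right)}{4} = \left(- \frac{41}{4}\right) \left(- \frac{2839}{58}\right) = \frac{116399}{232}$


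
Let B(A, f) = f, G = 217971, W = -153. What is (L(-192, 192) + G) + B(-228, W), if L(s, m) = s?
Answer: 217626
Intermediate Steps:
(L(-192, 192) + G) + B(-228, W) = (-192 + 217971) - 153 = 217779 - 153 = 217626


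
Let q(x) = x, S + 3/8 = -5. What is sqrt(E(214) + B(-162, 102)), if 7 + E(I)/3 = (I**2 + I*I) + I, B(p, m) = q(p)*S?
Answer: sqrt(1105071)/2 ≈ 525.61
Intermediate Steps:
S = -43/8 (S = -3/8 - 5 = -43/8 ≈ -5.3750)
B(p, m) = -43*p/8 (B(p, m) = p*(-43/8) = -43*p/8)
E(I) = -21 + 3*I + 6*I**2 (E(I) = -21 + 3*((I**2 + I*I) + I) = -21 + 3*((I**2 + I**2) + I) = -21 + 3*(2*I**2 + I) = -21 + 3*(I + 2*I**2) = -21 + (3*I + 6*I**2) = -21 + 3*I + 6*I**2)
sqrt(E(214) + B(-162, 102)) = sqrt((-21 + 3*214 + 6*214**2) - 43/8*(-162)) = sqrt((-21 + 642 + 6*45796) + 3483/4) = sqrt((-21 + 642 + 274776) + 3483/4) = sqrt(275397 + 3483/4) = sqrt(1105071/4) = sqrt(1105071)/2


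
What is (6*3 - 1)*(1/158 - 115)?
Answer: -308873/158 ≈ -1954.9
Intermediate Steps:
(6*3 - 1)*(1/158 - 115) = (18 - 1)*(1/158 - 115) = 17*(-18169/158) = -308873/158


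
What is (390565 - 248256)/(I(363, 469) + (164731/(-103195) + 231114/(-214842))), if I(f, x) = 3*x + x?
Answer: 525846464769785/6922140421618 ≈ 75.966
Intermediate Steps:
I(f, x) = 4*x
(390565 - 248256)/(I(363, 469) + (164731/(-103195) + 231114/(-214842))) = (390565 - 248256)/(4*469 + (164731/(-103195) + 231114/(-214842))) = 142309/(1876 + (164731*(-1/103195) + 231114*(-1/214842))) = 142309/(1876 + (-164731/103195 - 38519/35807)) = 142309/(1876 - 9873491122/3695103365) = 142309/(6922140421618/3695103365) = 142309*(3695103365/6922140421618) = 525846464769785/6922140421618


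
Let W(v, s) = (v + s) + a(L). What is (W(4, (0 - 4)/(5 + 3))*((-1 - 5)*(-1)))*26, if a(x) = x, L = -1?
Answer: 390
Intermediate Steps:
W(v, s) = -1 + s + v (W(v, s) = (v + s) - 1 = (s + v) - 1 = -1 + s + v)
(W(4, (0 - 4)/(5 + 3))*((-1 - 5)*(-1)))*26 = ((-1 + (0 - 4)/(5 + 3) + 4)*((-1 - 5)*(-1)))*26 = ((-1 - 4/8 + 4)*(-6*(-1)))*26 = ((-1 - 4*1/8 + 4)*6)*26 = ((-1 - 1/2 + 4)*6)*26 = ((5/2)*6)*26 = 15*26 = 390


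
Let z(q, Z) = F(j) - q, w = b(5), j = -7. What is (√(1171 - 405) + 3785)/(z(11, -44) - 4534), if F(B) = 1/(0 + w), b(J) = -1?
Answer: -3785/4546 - √766/4546 ≈ -0.83869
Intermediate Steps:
w = -1
F(B) = -1 (F(B) = 1/(0 - 1) = 1/(-1) = -1)
z(q, Z) = -1 - q
(√(1171 - 405) + 3785)/(z(11, -44) - 4534) = (√(1171 - 405) + 3785)/((-1 - 1*11) - 4534) = (√766 + 3785)/((-1 - 11) - 4534) = (3785 + √766)/(-12 - 4534) = (3785 + √766)/(-4546) = (3785 + √766)*(-1/4546) = -3785/4546 - √766/4546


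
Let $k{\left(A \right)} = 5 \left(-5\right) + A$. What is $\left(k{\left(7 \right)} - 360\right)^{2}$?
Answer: $142884$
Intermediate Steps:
$k{\left(A \right)} = -25 + A$
$\left(k{\left(7 \right)} - 360\right)^{2} = \left(\left(-25 + 7\right) - 360\right)^{2} = \left(-18 - 360\right)^{2} = \left(-378\right)^{2} = 142884$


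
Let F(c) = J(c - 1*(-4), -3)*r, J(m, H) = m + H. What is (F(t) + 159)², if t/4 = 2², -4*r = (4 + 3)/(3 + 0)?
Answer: 3200521/144 ≈ 22226.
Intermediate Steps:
J(m, H) = H + m
r = -7/12 (r = -(4 + 3)/(4*(3 + 0)) = -7/(4*3) = -¼*7/3 = -7/12 ≈ -0.58333)
t = 16 (t = 4*2² = 4*4 = 16)
F(c) = -7/12 - 7*c/12 (F(c) = (-3 + (c - 1*(-4)))*(-7/12) = (-3 + (c + 4))*(-7/12) = (-3 + (4 + c))*(-7/12) = (1 + c)*(-7/12) = -7/12 - 7*c/12)
(F(t) + 159)² = ((-7/12 - 7/12*16) + 159)² = ((-7/12 - 28/3) + 159)² = (-119/12 + 159)² = (1789/12)² = 3200521/144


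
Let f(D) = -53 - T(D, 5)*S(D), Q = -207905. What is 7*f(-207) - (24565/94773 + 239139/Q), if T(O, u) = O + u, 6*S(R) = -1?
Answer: -3978690047326/6567926855 ≈ -605.78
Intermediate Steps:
S(R) = -⅙ (S(R) = (⅙)*(-1) = -⅙)
f(D) = -313/6 + D/6 (f(D) = -53 - (D + 5)*(-1)/6 = -53 - (5 + D)*(-1)/6 = -53 - (-⅚ - D/6) = -53 + (⅚ + D/6) = -313/6 + D/6)
7*f(-207) - (24565/94773 + 239139/Q) = 7*(-313/6 + (⅙)*(-207)) - (24565/94773 + 239139/(-207905)) = 7*(-313/6 - 69/2) - (24565*(1/94773) + 239139*(-1/207905)) = 7*(-260/3) - (24565/94773 - 239139/207905) = -1820/3 - 1*(-17556734122/19703780565) = -1820/3 + 17556734122/19703780565 = -3978690047326/6567926855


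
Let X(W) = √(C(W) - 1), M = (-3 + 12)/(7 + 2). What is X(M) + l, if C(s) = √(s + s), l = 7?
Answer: 7 + √(-1 + √2) ≈ 7.6436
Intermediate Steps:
C(s) = √2*√s (C(s) = √(2*s) = √2*√s)
M = 1 (M = 9/9 = 9*(⅑) = 1)
X(W) = √(-1 + √2*√W) (X(W) = √(√2*√W - 1) = √(-1 + √2*√W))
X(M) + l = √(-1 + √2*√1) + 7 = √(-1 + √2*1) + 7 = √(-1 + √2) + 7 = 7 + √(-1 + √2)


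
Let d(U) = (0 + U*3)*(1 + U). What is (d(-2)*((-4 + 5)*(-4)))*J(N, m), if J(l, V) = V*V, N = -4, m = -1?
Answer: -24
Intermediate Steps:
d(U) = 3*U*(1 + U) (d(U) = (0 + 3*U)*(1 + U) = (3*U)*(1 + U) = 3*U*(1 + U))
J(l, V) = V²
(d(-2)*((-4 + 5)*(-4)))*J(N, m) = ((3*(-2)*(1 - 2))*((-4 + 5)*(-4)))*(-1)² = ((3*(-2)*(-1))*(1*(-4)))*1 = (6*(-4))*1 = -24*1 = -24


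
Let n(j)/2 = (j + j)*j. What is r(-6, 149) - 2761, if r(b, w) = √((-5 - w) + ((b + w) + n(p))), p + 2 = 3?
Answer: -2761 + I*√7 ≈ -2761.0 + 2.6458*I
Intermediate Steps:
p = 1 (p = -2 + 3 = 1)
n(j) = 4*j² (n(j) = 2*((j + j)*j) = 2*((2*j)*j) = 2*(2*j²) = 4*j²)
r(b, w) = √(-1 + b) (r(b, w) = √((-5 - w) + ((b + w) + 4*1²)) = √((-5 - w) + ((b + w) + 4*1)) = √((-5 - w) + ((b + w) + 4)) = √((-5 - w) + (4 + b + w)) = √(-1 + b))
r(-6, 149) - 2761 = √(-1 - 6) - 2761 = √(-7) - 2761 = I*√7 - 2761 = -2761 + I*√7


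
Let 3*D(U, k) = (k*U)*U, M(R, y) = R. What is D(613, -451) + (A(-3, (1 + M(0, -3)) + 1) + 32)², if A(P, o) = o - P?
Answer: -169467712/3 ≈ -5.6489e+7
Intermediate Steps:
D(U, k) = k*U²/3 (D(U, k) = ((k*U)*U)/3 = ((U*k)*U)/3 = (k*U²)/3 = k*U²/3)
D(613, -451) + (A(-3, (1 + M(0, -3)) + 1) + 32)² = (⅓)*(-451)*613² + ((((1 + 0) + 1) - 1*(-3)) + 32)² = (⅓)*(-451)*375769 + (((1 + 1) + 3) + 32)² = -169471819/3 + ((2 + 3) + 32)² = -169471819/3 + (5 + 32)² = -169471819/3 + 37² = -169471819/3 + 1369 = -169467712/3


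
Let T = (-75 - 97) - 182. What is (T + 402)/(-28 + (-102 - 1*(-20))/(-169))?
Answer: -1352/775 ≈ -1.7445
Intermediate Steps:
T = -354 (T = -172 - 182 = -354)
(T + 402)/(-28 + (-102 - 1*(-20))/(-169)) = (-354 + 402)/(-28 + (-102 - 1*(-20))/(-169)) = 48/(-28 + (-102 + 20)*(-1/169)) = 48/(-28 - 82*(-1/169)) = 48/(-28 + 82/169) = 48/(-4650/169) = 48*(-169/4650) = -1352/775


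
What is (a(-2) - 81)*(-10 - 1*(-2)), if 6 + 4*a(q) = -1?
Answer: 662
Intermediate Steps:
a(q) = -7/4 (a(q) = -3/2 + (1/4)*(-1) = -3/2 - 1/4 = -7/4)
(a(-2) - 81)*(-10 - 1*(-2)) = (-7/4 - 81)*(-10 - 1*(-2)) = -331*(-10 + 2)/4 = -331/4*(-8) = 662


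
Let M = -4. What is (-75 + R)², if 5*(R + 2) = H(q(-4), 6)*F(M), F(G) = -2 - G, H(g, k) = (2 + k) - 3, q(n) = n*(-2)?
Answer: 5625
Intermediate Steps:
q(n) = -2*n
H(g, k) = -1 + k
R = 0 (R = -2 + ((-1 + 6)*(-2 - 1*(-4)))/5 = -2 + (5*(-2 + 4))/5 = -2 + (5*2)/5 = -2 + (⅕)*10 = -2 + 2 = 0)
(-75 + R)² = (-75 + 0)² = (-75)² = 5625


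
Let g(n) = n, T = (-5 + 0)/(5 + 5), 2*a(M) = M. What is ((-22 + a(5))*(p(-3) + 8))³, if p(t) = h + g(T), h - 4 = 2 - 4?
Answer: -406869021/64 ≈ -6.3573e+6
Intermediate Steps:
a(M) = M/2
h = 2 (h = 4 + (2 - 4) = 4 - 2 = 2)
T = -½ (T = -5/10 = -5*⅒ = -½ ≈ -0.50000)
p(t) = 3/2 (p(t) = 2 - ½ = 3/2)
((-22 + a(5))*(p(-3) + 8))³ = ((-22 + (½)*5)*(3/2 + 8))³ = ((-22 + 5/2)*(19/2))³ = (-39/2*19/2)³ = (-741/4)³ = -406869021/64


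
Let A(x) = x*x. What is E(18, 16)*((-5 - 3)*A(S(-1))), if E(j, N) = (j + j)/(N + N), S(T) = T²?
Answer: -9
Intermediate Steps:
A(x) = x²
E(j, N) = j/N (E(j, N) = (2*j)/((2*N)) = (2*j)*(1/(2*N)) = j/N)
E(18, 16)*((-5 - 3)*A(S(-1))) = (18/16)*((-5 - 3)*((-1)²)²) = (18*(1/16))*(-8*1²) = 9*(-8*1)/8 = (9/8)*(-8) = -9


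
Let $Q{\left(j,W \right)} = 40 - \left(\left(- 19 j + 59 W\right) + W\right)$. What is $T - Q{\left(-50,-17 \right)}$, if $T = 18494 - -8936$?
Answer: $27320$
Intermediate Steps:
$T = 27430$ ($T = 18494 + 8936 = 27430$)
$Q{\left(j,W \right)} = 40 - 60 W + 19 j$ ($Q{\left(j,W \right)} = 40 - \left(- 19 j + 60 W\right) = 40 - 60 W + 19 j$)
$T - Q{\left(-50,-17 \right)} = 27430 - \left(40 - -1020 + 19 \left(-50\right)\right) = 27430 - \left(40 + 1020 - 950\right) = 27430 - 110 = 27320$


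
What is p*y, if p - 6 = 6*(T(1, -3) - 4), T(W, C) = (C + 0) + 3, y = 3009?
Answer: -54162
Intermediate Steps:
T(W, C) = 3 + C (T(W, C) = C + 3 = 3 + C)
p = -18 (p = 6 + 6*((3 - 3) - 4) = 6 + 6*(0 - 4) = 6 + 6*(-4) = 6 - 24 = -18)
p*y = -18*3009 = -54162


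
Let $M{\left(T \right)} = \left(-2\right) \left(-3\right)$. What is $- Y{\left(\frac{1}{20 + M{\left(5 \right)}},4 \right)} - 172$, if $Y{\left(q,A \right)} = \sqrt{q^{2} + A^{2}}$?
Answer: $-172 - \frac{\sqrt{10817}}{26} \approx -176.0$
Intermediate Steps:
$M{\left(T \right)} = 6$
$Y{\left(q,A \right)} = \sqrt{A^{2} + q^{2}}$
$- Y{\left(\frac{1}{20 + M{\left(5 \right)}},4 \right)} - 172 = - \sqrt{4^{2} + \left(\frac{1}{20 + 6}\right)^{2}} - 172 = - \sqrt{16 + \left(\frac{1}{26}\right)^{2}} - 172 = - \sqrt{16 + \frac{1}{676}} - 172 = - \sqrt{\frac{10817}{676}} - 172 = - \frac{\sqrt{10817}}{26} - 172 = -172 - \frac{\sqrt{10817}}{26}$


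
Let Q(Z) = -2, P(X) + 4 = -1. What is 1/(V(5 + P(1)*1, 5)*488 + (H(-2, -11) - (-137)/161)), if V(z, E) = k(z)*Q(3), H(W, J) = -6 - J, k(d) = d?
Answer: 161/942 ≈ 0.17091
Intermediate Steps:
P(X) = -5 (P(X) = -4 - 1 = -5)
V(z, E) = -2*z (V(z, E) = z*(-2) = -2*z)
1/(V(5 + P(1)*1, 5)*488 + (H(-2, -11) - (-137)/161)) = 1/(-2*(5 - 5*1)*488 + ((-6 - 1*(-11)) - (-137)/161)) = 1/(-2*(5 - 5)*488 + ((-6 + 11) - (-137)/161)) = 1/(-2*0*488 + (5 - 1*(-137/161))) = 1/(0*488 + (5 + 137/161)) = 1/(0 + 942/161) = 1/(942/161) = 161/942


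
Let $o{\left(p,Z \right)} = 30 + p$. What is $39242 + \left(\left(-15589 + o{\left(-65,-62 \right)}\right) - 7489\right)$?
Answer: $16129$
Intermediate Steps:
$39242 + \left(\left(-15589 + o{\left(-65,-62 \right)}\right) - 7489\right) = 39242 + \left(\left(-15589 + \left(30 - 65\right)\right) - 7489\right) = 39242 - 23113 = 16129$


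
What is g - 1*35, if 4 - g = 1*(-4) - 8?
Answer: -19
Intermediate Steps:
g = 16 (g = 4 - (1*(-4) - 8) = 4 - (-4 - 8) = 4 - 1*(-12) = 4 + 12 = 16)
g - 1*35 = 16 - 1*35 = 16 - 35 = -19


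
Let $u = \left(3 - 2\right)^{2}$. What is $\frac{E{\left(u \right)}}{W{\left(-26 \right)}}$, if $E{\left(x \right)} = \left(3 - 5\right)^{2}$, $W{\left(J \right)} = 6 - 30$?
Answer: $- \frac{1}{6} \approx -0.16667$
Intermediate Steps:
$W{\left(J \right)} = -24$ ($W{\left(J \right)} = 6 - 30 = -24$)
$u = 1$ ($u = 1^{2} = 1$)
$E{\left(x \right)} = 4$ ($E{\left(x \right)} = \left(-2\right)^{2} = 4$)
$\frac{E{\left(u \right)}}{W{\left(-26 \right)}} = \frac{4}{-24} = 4 \left(- \frac{1}{24}\right) = - \frac{1}{6}$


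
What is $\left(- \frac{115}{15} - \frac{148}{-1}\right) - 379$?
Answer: $- \frac{716}{3} \approx -238.67$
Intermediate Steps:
$\left(- \frac{115}{15} - \frac{148}{-1}\right) - 379 = \left(\left(-115\right) \frac{1}{15} - -148\right) - 379 = \left(- \frac{23}{3} + 148\right) - 379 = \frac{421}{3} - 379 = - \frac{716}{3}$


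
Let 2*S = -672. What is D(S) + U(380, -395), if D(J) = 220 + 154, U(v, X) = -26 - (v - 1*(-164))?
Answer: -196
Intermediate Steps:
S = -336 (S = (½)*(-672) = -336)
U(v, X) = -190 - v (U(v, X) = -26 - (v + 164) = -26 - (164 + v) = -26 + (-164 - v) = -190 - v)
D(J) = 374
D(S) + U(380, -395) = 374 + (-190 - 1*380) = 374 + (-190 - 380) = 374 - 570 = -196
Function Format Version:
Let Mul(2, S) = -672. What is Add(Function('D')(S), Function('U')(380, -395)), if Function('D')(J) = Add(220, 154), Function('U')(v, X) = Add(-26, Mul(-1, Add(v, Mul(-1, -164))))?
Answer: -196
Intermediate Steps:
S = -336 (S = Mul(Rational(1, 2), -672) = -336)
Function('U')(v, X) = Add(-190, Mul(-1, v)) (Function('U')(v, X) = Add(-26, Mul(-1, Add(v, 164))) = Add(-26, Mul(-1, Add(164, v))) = Add(-26, Add(-164, Mul(-1, v))) = Add(-190, Mul(-1, v)))
Function('D')(J) = 374
Add(Function('D')(S), Function('U')(380, -395)) = Add(374, Add(-190, Mul(-1, 380))) = Add(374, Add(-190, -380)) = Add(374, -570) = -196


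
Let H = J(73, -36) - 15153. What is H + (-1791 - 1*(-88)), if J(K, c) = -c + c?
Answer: -16856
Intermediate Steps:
J(K, c) = 0
H = -15153 (H = 0 - 15153 = -15153)
H + (-1791 - 1*(-88)) = -15153 + (-1791 - 1*(-88)) = -15153 + (-1791 + 88) = -15153 - 1703 = -16856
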